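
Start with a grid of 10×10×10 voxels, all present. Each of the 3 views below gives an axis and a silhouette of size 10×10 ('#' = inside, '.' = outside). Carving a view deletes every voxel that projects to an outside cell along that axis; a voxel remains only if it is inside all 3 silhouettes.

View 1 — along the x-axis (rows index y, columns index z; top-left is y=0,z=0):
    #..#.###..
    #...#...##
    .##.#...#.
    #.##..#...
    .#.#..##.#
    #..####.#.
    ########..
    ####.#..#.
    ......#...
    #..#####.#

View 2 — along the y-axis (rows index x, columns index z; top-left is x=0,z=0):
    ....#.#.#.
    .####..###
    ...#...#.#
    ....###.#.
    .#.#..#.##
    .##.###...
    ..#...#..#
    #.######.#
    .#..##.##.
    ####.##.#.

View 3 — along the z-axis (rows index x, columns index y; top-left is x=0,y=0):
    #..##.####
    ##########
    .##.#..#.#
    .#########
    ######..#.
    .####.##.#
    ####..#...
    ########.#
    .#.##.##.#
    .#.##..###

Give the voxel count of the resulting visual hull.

|visual hull| = 184

start: 10×10×10 = 1000 voxels
V1 x: intersect with YZ mask (50 set) -- 500 left
V2 y: intersect with XZ mask (50 set) -- 248 left
V3 z: intersect with XY mask (71 set) -- 184 left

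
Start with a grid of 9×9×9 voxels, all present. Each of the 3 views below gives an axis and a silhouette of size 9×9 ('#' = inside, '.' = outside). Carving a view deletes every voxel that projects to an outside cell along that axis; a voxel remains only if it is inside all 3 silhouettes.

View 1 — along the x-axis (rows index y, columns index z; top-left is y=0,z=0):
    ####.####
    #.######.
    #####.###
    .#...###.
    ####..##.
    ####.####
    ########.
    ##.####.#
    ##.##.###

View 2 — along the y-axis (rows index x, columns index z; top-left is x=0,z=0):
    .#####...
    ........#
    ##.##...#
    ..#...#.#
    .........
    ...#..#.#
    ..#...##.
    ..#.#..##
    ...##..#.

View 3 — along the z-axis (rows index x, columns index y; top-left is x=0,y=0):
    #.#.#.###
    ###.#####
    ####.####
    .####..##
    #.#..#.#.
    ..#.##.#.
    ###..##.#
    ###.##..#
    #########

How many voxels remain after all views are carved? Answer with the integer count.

|visual hull| = 138

before carving: 729 voxels (9×9×9)
  1. axis=0 (YZ plane), |mask|=63  ⇒  voxels=567
  2. axis=1 (XZ plane), |mask|=27  ⇒  voxels=182
  3. axis=2 (XY plane), |mask|=57  ⇒  voxels=138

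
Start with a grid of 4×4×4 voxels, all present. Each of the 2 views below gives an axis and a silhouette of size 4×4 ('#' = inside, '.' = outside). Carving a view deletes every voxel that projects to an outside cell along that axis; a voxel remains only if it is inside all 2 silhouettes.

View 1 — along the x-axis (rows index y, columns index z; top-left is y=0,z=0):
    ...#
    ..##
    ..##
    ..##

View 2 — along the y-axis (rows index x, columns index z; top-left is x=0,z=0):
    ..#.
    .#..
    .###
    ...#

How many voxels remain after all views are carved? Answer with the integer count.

|visual hull| = 14

before carving: 64 voxels (4×4×4)
step 1: project along x, AND mask (7/16) → |grid| = 28
step 2: project along y, AND mask (6/16) → |grid| = 14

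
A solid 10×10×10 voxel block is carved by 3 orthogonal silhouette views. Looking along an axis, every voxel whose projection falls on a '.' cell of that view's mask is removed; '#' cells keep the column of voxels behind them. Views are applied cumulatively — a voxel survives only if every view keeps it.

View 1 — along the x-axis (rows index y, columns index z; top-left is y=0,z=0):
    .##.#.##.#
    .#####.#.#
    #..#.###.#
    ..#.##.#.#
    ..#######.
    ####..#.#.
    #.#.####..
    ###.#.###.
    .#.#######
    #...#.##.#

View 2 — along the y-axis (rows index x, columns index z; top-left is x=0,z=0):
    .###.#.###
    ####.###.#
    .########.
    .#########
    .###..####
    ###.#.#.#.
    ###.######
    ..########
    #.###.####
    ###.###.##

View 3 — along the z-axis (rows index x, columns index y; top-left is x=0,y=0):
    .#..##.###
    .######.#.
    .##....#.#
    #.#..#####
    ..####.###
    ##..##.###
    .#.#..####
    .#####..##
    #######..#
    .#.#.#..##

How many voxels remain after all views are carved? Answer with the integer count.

remaining voxels: 320

full grid |V| = 1000
step 1: project along x, AND mask (63/100) → |grid| = 630
step 2: project along y, AND mask (78/100) → |grid| = 496
step 3: project along z, AND mask (64/100) → |grid| = 320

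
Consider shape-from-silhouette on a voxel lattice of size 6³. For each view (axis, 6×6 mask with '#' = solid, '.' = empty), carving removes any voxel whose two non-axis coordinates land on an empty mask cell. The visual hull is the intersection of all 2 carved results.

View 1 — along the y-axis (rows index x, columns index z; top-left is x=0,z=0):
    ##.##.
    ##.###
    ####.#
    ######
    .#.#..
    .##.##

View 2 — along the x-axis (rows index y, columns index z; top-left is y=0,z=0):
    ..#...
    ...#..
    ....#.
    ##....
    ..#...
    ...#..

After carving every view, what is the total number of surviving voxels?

initial block: 6^3 = 216
step 1: project along y, AND mask (26/36) → |grid| = 156
step 2: project along x, AND mask (7/36) → |grid| = 30

|visual hull| = 30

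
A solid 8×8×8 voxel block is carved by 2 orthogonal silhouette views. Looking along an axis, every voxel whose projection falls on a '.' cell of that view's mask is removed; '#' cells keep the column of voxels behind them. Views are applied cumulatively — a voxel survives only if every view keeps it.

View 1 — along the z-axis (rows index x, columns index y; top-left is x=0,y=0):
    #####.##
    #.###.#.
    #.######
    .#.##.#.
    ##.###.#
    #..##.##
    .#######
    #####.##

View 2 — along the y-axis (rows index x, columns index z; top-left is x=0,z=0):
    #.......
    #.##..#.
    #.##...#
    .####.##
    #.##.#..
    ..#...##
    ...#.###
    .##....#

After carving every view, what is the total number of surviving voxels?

initial block: 8^3 = 512
carve view 1 (along z, XY-mask fill 48/64): 384 voxels remain
carve view 2 (along y, XZ-mask fill 29/64): 167 voxels remain

voxel count = 167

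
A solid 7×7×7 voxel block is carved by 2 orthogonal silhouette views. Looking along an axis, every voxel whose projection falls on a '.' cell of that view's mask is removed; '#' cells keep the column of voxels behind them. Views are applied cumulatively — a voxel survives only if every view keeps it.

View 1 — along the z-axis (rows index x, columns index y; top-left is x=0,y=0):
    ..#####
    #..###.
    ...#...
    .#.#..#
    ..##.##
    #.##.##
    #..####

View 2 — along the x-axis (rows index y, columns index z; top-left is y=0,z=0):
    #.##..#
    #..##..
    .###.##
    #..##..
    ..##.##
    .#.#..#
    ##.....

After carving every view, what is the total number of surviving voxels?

initial block: 7^3 = 343
after view 1 [z-axis, 27 of 49 cells solid] → remaining = 189
after view 2 [x-axis, 24 of 49 cells solid] → remaining = 88

88 voxels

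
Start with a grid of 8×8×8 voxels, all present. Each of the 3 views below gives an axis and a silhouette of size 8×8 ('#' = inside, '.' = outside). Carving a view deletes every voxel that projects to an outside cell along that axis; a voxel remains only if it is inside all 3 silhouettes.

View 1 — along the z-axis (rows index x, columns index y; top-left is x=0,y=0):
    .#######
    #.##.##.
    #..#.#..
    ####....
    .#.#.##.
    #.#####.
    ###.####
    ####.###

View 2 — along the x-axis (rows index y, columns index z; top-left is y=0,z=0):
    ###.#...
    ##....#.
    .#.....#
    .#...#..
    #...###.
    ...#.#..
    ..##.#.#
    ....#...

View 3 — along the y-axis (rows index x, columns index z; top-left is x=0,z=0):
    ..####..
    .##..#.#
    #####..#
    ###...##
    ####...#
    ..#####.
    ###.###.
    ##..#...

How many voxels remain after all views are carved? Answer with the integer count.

voxel count = 76

full grid |V| = 512
[1] z-view keeps 43 columns → grid now 344
[2] x-view keeps 22 columns → grid now 118
[3] y-view keeps 38 columns → grid now 76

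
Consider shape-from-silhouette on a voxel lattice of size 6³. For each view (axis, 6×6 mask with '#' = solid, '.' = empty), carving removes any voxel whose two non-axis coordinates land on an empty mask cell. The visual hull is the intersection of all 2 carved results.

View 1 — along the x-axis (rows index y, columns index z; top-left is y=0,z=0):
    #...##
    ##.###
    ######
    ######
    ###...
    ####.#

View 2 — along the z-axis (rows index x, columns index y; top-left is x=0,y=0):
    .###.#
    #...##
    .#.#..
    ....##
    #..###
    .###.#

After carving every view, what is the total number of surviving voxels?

full grid |V| = 216
after view 1 [x-axis, 28 of 36 cells solid] → remaining = 168
after view 2 [z-axis, 19 of 36 cells solid] → remaining = 91

91 voxels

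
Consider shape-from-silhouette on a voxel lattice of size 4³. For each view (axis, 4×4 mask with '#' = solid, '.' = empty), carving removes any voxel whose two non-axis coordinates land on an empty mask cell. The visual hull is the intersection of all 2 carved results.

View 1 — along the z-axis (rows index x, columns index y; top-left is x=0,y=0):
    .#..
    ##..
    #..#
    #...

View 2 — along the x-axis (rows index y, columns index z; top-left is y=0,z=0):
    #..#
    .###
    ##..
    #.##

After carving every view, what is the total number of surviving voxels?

|visual hull| = 15

initial block: 4^3 = 64
after view 1 [z-axis, 6 of 16 cells solid] → remaining = 24
after view 2 [x-axis, 10 of 16 cells solid] → remaining = 15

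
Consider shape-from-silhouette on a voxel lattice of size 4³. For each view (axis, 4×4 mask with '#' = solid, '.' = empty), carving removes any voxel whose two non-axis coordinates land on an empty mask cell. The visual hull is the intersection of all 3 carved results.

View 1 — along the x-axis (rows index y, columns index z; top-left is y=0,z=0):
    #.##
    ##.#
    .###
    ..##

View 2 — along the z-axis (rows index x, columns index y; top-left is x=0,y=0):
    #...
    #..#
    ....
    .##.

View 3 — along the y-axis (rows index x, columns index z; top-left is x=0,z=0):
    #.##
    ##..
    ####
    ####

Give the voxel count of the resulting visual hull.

voxel count = 10

before carving: 64 voxels (4×4×4)
[1] x-view keeps 11 columns → grid now 44
[2] z-view keeps 5 columns → grid now 14
[3] y-view keeps 13 columns → grid now 10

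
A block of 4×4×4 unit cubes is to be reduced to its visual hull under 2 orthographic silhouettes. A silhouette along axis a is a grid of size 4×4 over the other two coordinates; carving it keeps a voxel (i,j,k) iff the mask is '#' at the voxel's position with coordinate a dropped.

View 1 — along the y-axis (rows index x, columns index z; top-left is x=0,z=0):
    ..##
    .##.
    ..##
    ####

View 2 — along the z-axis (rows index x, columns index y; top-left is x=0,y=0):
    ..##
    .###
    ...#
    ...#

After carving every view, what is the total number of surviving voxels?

full grid |V| = 64
[1] y-view keeps 10 columns → grid now 40
[2] z-view keeps 7 columns → grid now 16

|visual hull| = 16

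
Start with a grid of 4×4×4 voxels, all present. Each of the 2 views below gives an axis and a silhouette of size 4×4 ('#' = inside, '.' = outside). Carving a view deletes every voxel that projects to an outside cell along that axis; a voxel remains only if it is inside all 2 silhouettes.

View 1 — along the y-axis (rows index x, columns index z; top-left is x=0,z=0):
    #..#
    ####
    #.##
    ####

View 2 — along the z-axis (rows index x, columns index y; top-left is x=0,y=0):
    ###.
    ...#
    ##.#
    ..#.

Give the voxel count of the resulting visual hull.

initial block: 4^3 = 64
carve view 1 (along y, XZ-mask fill 13/16): 52 voxels remain
carve view 2 (along z, XY-mask fill 8/16): 23 voxels remain

23 voxels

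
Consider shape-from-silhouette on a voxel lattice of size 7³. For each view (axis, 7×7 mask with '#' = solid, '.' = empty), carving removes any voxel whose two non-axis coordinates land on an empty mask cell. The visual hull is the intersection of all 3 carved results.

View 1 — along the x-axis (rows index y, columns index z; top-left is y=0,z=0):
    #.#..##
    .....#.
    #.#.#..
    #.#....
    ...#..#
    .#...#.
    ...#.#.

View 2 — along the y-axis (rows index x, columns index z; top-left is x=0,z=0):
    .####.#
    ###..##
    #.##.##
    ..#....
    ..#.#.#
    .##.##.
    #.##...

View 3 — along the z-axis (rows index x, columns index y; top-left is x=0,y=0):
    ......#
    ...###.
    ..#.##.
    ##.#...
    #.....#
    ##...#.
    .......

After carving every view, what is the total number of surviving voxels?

remaining voxels: 20

before carving: 343 voxels (7×7×7)
after view 1 [x-axis, 16 of 49 cells solid] → remaining = 112
after view 2 [y-axis, 26 of 49 cells solid] → remaining = 62
after view 3 [z-axis, 15 of 49 cells solid] → remaining = 20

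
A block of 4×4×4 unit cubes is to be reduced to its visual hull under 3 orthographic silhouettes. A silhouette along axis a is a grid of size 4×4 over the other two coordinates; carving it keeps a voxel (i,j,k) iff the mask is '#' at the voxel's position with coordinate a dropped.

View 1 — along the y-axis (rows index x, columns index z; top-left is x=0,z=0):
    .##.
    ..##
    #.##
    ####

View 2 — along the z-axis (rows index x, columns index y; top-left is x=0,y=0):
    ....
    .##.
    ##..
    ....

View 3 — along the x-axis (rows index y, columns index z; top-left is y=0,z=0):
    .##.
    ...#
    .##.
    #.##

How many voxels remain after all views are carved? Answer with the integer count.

full grid |V| = 64
  1. axis=1 (XZ plane), |mask|=11  ⇒  voxels=44
  2. axis=2 (XY plane), |mask|=4  ⇒  voxels=10
  3. axis=0 (YZ plane), |mask|=8  ⇒  voxels=4

4 voxels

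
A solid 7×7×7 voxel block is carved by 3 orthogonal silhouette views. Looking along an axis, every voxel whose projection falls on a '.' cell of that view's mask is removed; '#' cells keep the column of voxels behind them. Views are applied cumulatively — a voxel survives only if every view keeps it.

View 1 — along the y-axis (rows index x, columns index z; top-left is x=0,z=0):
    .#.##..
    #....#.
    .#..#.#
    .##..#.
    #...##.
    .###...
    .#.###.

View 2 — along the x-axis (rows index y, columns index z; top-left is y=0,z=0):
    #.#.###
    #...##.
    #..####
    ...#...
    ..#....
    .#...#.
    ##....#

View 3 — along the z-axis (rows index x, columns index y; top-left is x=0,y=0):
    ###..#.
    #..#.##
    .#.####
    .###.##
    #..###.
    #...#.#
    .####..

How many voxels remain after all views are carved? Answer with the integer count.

start: 7×7×7 = 343 voxels
step 1: project along y, AND mask (21/49) → |grid| = 147
step 2: project along x, AND mask (20/49) → |grid| = 59
step 3: project along z, AND mask (29/49) → |grid| = 31

remaining voxels: 31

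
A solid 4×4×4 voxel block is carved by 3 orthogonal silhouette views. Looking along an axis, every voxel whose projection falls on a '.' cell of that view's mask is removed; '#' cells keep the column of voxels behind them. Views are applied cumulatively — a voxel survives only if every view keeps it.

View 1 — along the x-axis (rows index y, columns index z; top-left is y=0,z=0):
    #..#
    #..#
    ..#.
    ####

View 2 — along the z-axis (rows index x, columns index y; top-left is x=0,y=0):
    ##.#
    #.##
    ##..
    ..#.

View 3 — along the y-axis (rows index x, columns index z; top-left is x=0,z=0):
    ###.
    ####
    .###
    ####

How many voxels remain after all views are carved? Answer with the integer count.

|visual hull| = 15

before carving: 64 voxels (4×4×4)
[1] x-view keeps 9 columns → grid now 36
[2] z-view keeps 9 columns → grid now 20
[3] y-view keeps 14 columns → grid now 15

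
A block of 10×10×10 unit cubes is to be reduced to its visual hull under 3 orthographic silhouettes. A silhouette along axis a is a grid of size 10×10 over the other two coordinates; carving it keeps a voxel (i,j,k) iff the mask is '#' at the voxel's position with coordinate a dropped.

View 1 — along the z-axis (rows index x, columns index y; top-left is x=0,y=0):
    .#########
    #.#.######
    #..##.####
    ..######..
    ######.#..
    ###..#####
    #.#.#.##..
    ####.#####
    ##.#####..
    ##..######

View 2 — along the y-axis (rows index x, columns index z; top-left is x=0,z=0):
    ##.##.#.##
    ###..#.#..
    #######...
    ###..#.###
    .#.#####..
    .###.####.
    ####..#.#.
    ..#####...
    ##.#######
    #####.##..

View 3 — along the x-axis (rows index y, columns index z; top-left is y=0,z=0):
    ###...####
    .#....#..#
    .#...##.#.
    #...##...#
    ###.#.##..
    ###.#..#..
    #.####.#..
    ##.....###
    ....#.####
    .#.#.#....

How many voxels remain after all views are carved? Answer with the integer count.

voxel count = 244

initial block: 10^3 = 1000
after view 1 [z-axis, 74 of 100 cells solid] → remaining = 740
after view 2 [y-axis, 66 of 100 cells solid] → remaining = 486
after view 3 [x-axis, 48 of 100 cells solid] → remaining = 244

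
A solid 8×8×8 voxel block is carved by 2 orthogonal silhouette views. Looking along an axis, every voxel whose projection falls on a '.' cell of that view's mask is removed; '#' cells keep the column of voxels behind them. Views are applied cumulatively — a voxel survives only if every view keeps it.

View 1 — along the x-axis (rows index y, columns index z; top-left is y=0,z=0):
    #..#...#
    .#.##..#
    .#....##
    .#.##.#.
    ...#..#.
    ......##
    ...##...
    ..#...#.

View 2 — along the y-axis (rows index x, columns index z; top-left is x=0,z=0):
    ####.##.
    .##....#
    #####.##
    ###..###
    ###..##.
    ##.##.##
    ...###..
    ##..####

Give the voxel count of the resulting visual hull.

114 voxels

start: 8×8×8 = 512 voxels
  1. axis=0 (YZ plane), |mask|=22  ⇒  voxels=176
  2. axis=1 (XZ plane), |mask|=42  ⇒  voxels=114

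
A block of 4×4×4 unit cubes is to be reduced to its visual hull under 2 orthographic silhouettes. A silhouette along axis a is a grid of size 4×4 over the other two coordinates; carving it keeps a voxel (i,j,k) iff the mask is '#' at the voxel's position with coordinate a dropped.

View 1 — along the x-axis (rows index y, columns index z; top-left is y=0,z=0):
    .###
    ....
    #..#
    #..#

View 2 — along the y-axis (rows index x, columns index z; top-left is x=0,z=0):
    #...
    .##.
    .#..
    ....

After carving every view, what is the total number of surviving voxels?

5 voxels

before carving: 64 voxels (4×4×4)
step 1: project along x, AND mask (7/16) → |grid| = 28
step 2: project along y, AND mask (4/16) → |grid| = 5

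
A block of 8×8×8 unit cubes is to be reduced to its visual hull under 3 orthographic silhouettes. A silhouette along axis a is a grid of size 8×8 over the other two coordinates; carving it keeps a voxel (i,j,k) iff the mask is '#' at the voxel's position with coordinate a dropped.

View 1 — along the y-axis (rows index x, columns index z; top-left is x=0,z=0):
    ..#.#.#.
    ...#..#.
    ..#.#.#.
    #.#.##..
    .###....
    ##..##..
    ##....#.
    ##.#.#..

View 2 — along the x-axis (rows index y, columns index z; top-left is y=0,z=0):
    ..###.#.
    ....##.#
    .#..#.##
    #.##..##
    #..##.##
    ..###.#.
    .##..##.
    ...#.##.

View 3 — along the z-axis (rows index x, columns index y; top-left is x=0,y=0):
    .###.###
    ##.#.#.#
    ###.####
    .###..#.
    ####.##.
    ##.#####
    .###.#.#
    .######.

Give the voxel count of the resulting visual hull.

74 voxels

full grid |V| = 512
after view 1 [y-axis, 26 of 64 cells solid] → remaining = 208
after view 2 [x-axis, 32 of 64 cells solid] → remaining = 104
after view 3 [z-axis, 46 of 64 cells solid] → remaining = 74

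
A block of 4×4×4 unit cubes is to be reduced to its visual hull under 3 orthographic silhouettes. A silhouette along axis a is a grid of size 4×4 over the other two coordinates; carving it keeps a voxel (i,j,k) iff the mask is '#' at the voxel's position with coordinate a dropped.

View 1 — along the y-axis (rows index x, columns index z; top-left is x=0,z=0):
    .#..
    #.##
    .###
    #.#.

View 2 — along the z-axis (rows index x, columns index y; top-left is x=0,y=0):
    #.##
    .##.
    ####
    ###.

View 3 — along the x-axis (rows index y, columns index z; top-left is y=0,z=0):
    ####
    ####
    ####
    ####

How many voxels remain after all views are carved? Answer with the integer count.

start: 4×4×4 = 64 voxels
carve view 1 (along y, XZ-mask fill 9/16): 36 voxels remain
carve view 2 (along z, XY-mask fill 12/16): 27 voxels remain
carve view 3 (along x, YZ-mask fill 16/16): 27 voxels remain

remaining voxels: 27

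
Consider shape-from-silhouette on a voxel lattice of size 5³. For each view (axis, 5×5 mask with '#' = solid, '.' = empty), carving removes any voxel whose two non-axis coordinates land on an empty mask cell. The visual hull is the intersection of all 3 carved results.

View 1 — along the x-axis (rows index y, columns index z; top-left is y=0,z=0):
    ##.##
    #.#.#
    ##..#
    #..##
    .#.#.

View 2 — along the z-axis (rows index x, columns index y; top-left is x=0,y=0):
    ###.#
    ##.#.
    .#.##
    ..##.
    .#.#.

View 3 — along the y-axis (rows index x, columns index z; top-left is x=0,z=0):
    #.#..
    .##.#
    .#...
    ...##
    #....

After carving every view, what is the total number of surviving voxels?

voxel count = 15

before carving: 125 voxels (5×5×5)
V1 x: intersect with YZ mask (15 set) -- 75 left
V2 z: intersect with XY mask (14 set) -- 42 left
V3 y: intersect with XZ mask (9 set) -- 15 left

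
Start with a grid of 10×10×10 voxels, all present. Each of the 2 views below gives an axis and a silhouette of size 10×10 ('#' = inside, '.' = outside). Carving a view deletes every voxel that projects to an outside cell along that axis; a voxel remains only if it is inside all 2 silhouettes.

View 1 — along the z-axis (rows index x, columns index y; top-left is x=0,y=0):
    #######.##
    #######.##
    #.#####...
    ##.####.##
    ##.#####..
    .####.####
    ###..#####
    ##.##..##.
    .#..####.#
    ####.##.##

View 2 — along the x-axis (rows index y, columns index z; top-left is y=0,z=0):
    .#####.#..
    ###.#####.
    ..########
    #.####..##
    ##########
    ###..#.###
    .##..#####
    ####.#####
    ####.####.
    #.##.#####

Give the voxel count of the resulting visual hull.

voxel count = 580

before carving: 1000 voxels (10×10×10)
  1. axis=2 (XY plane), |mask|=75  ⇒  voxels=750
  2. axis=0 (YZ plane), |mask|=78  ⇒  voxels=580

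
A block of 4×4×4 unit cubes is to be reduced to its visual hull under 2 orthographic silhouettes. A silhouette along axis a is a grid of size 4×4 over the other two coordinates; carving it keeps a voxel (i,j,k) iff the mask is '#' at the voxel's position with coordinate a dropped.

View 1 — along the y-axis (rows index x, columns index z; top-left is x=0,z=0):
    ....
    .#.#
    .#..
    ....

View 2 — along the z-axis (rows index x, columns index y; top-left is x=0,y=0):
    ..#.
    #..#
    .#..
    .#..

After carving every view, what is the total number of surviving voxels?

start: 4×4×4 = 64 voxels
[1] y-view keeps 3 columns → grid now 12
[2] z-view keeps 5 columns → grid now 5

5 voxels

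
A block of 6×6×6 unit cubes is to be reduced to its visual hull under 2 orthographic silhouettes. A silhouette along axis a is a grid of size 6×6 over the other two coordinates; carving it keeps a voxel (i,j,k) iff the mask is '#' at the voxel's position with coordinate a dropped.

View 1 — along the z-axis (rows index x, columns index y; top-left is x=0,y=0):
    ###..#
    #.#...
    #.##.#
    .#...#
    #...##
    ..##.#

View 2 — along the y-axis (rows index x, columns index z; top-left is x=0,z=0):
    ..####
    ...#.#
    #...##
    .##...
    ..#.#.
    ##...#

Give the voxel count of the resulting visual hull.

full grid |V| = 216
carve view 1 (along z, XY-mask fill 18/36): 108 voxels remain
carve view 2 (along y, XZ-mask fill 16/36): 51 voxels remain

voxel count = 51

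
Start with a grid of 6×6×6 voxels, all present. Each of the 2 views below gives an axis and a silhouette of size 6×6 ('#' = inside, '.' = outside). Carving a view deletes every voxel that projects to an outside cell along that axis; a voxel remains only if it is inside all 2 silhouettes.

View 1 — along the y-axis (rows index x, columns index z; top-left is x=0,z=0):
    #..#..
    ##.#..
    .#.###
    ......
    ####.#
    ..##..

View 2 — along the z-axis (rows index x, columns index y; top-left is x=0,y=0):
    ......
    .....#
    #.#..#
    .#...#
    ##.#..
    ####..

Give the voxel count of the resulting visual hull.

|visual hull| = 38

start: 6×6×6 = 216 voxels
[1] y-view keeps 16 columns → grid now 96
[2] z-view keeps 13 columns → grid now 38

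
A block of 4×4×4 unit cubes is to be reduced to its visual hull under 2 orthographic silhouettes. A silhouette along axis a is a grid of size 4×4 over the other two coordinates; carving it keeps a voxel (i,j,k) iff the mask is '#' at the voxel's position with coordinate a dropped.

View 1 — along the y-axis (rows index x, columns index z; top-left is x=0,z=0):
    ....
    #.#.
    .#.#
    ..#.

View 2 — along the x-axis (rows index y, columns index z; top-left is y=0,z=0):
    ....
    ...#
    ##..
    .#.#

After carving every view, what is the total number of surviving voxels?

|visual hull| = 5

initial block: 4^3 = 64
after view 1 [y-axis, 5 of 16 cells solid] → remaining = 20
after view 2 [x-axis, 5 of 16 cells solid] → remaining = 5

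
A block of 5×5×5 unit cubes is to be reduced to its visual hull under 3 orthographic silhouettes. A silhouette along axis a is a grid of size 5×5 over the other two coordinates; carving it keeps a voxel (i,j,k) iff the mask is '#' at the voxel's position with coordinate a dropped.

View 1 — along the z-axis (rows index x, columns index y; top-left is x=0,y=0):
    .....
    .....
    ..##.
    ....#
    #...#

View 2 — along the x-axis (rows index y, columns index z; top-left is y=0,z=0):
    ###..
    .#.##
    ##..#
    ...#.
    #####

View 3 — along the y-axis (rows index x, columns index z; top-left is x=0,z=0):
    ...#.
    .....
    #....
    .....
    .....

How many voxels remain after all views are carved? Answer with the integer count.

full grid |V| = 125
carve view 1 (along z, XY-mask fill 5/25): 25 voxels remain
carve view 2 (along x, YZ-mask fill 15/25): 17 voxels remain
carve view 3 (along y, XZ-mask fill 2/25): 1 voxels remain

voxel count = 1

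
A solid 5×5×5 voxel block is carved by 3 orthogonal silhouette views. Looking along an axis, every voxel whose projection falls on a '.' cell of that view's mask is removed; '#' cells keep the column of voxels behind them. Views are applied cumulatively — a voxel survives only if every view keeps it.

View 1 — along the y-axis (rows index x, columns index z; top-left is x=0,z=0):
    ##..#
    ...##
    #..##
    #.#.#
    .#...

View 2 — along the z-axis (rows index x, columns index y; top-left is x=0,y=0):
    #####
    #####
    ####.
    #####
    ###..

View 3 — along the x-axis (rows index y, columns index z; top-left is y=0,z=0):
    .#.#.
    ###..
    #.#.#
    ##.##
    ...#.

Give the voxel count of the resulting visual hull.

full grid |V| = 125
[1] y-view keeps 12 columns → grid now 60
[2] z-view keeps 22 columns → grid now 55
[3] x-view keeps 13 columns → grid now 29

29 voxels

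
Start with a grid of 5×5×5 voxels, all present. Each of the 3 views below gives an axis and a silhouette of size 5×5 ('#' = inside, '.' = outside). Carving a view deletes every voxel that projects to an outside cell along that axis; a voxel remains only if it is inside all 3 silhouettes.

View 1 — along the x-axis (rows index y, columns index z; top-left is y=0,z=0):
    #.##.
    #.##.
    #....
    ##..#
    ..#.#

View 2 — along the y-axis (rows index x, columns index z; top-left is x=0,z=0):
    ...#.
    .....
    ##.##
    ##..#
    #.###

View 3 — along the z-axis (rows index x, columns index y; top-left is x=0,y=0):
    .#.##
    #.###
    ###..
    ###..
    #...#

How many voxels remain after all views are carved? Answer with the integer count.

|visual hull| = 14

before carving: 125 voxels (5×5×5)
step 1: project along x, AND mask (12/25) → |grid| = 60
step 2: project along y, AND mask (12/25) → |grid| = 29
step 3: project along z, AND mask (15/25) → |grid| = 14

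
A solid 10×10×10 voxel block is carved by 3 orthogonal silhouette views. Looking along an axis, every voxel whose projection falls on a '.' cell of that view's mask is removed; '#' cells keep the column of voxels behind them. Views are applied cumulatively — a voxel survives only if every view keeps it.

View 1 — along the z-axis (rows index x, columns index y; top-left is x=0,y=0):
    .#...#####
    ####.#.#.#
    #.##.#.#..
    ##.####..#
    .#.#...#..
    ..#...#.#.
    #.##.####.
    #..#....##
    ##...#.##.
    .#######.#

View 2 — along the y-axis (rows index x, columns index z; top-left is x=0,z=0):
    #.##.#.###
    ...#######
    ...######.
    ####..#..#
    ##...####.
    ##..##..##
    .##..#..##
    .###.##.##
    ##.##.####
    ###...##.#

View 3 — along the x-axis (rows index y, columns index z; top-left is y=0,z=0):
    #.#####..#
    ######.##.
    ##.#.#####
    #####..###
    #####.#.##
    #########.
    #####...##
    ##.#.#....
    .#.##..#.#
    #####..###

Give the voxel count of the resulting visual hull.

|visual hull| = 246

before carving: 1000 voxels (10×10×10)
step 1: project along z, AND mask (55/100) → |grid| = 550
step 2: project along y, AND mask (64/100) → |grid| = 350
step 3: project along x, AND mask (72/100) → |grid| = 246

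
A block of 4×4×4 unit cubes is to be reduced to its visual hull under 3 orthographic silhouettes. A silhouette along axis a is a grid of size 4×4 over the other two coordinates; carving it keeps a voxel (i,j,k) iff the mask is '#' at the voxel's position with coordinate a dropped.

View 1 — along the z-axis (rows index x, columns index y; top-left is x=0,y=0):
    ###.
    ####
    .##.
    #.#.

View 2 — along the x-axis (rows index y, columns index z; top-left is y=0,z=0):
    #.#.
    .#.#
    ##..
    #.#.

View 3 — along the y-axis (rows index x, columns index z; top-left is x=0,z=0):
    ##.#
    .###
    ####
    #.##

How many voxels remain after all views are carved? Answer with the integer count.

voxel count = 17

full grid |V| = 64
V1 z: intersect with XY mask (11 set) -- 44 left
V2 x: intersect with YZ mask (8 set) -- 22 left
V3 y: intersect with XZ mask (13 set) -- 17 left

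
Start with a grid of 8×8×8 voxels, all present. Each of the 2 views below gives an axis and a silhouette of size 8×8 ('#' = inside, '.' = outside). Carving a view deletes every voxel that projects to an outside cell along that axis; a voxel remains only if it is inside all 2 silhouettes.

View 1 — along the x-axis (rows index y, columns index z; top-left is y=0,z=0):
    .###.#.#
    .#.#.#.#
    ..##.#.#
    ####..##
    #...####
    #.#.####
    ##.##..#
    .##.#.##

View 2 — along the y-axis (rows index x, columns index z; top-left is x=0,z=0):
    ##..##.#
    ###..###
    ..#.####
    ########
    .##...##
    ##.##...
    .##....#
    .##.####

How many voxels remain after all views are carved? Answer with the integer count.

voxel count = 212

full grid |V| = 512
step 1: project along x, AND mask (40/64) → |grid| = 320
step 2: project along y, AND mask (41/64) → |grid| = 212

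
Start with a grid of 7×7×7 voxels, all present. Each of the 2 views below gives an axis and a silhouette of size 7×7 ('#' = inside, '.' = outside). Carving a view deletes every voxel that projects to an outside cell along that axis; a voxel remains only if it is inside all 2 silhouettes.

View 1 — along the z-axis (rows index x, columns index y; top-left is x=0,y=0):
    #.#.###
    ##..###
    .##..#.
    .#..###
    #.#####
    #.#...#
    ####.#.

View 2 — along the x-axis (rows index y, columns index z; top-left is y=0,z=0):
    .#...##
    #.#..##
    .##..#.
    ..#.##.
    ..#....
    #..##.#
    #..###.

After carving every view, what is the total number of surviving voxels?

initial block: 7^3 = 343
step 1: project along z, AND mask (31/49) → |grid| = 217
step 2: project along x, AND mask (22/49) → |grid| = 100

100 voxels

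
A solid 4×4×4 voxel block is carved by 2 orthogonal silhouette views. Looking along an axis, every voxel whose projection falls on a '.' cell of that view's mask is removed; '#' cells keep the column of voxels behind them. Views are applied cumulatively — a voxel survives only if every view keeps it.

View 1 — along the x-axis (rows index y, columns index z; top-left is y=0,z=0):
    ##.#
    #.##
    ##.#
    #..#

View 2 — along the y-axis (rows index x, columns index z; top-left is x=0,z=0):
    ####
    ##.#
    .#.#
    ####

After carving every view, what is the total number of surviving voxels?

38 voxels

full grid |V| = 64
carve view 1 (along x, YZ-mask fill 11/16): 44 voxels remain
carve view 2 (along y, XZ-mask fill 13/16): 38 voxels remain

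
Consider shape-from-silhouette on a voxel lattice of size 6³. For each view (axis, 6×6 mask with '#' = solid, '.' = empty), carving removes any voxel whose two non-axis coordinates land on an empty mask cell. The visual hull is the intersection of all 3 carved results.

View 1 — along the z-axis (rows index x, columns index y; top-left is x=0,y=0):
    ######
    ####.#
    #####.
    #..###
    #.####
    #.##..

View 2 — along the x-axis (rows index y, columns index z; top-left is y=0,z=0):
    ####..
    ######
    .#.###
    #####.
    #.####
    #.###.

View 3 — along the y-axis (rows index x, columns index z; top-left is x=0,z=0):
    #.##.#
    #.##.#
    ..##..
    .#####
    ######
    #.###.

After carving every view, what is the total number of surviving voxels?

voxel count = 88

start: 6×6×6 = 216 voxels
carve view 1 (along z, XY-mask fill 28/36): 168 voxels remain
carve view 2 (along x, YZ-mask fill 28/36): 128 voxels remain
carve view 3 (along y, XZ-mask fill 25/36): 88 voxels remain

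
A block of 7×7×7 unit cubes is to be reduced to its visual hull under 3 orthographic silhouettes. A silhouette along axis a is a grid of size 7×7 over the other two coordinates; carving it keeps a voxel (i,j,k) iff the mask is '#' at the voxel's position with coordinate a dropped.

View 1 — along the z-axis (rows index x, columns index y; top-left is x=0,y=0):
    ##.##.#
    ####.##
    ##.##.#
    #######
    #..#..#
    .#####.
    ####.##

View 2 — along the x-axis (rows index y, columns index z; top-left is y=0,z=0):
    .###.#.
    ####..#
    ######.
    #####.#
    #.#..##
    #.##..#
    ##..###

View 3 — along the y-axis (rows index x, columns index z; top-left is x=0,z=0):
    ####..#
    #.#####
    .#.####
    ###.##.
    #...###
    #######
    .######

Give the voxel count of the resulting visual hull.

full grid |V| = 343
after view 1 [z-axis, 37 of 49 cells solid] → remaining = 259
after view 2 [x-axis, 34 of 49 cells solid] → remaining = 182
after view 3 [y-axis, 38 of 49 cells solid] → remaining = 142

142 voxels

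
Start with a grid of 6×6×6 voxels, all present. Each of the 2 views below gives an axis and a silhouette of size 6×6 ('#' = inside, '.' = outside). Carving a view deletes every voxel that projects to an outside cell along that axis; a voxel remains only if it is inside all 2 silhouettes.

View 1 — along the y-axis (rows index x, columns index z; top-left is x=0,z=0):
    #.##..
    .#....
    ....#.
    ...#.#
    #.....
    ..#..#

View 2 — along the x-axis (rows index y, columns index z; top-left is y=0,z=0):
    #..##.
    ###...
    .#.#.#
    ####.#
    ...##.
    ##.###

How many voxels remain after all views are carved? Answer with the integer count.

full grid |V| = 216
carve view 1 (along y, XZ-mask fill 10/36): 60 voxels remain
carve view 2 (along x, YZ-mask fill 21/36): 35 voxels remain

35 voxels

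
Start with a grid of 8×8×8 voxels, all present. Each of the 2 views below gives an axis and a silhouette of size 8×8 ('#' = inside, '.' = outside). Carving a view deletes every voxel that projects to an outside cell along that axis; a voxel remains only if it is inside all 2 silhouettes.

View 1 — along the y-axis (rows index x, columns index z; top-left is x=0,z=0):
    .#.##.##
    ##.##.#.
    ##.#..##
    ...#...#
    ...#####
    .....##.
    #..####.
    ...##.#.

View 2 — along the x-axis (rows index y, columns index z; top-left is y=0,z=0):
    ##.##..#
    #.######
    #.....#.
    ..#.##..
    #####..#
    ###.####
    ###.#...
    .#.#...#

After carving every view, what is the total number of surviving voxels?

|visual hull| = 141

start: 8×8×8 = 512 voxels
  1. axis=1 (XZ plane), |mask|=32  ⇒  voxels=256
  2. axis=0 (YZ plane), |mask|=37  ⇒  voxels=141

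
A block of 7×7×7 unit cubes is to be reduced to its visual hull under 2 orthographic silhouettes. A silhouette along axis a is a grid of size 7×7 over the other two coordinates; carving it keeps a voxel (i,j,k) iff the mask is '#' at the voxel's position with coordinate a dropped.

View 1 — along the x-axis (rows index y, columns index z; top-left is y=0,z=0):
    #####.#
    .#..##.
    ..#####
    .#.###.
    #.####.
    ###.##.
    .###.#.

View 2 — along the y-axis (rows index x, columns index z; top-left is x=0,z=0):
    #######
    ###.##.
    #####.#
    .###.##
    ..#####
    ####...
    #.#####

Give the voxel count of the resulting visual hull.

remaining voxels: 175

before carving: 343 voxels (7×7×7)
[1] x-view keeps 32 columns → grid now 224
[2] y-view keeps 38 columns → grid now 175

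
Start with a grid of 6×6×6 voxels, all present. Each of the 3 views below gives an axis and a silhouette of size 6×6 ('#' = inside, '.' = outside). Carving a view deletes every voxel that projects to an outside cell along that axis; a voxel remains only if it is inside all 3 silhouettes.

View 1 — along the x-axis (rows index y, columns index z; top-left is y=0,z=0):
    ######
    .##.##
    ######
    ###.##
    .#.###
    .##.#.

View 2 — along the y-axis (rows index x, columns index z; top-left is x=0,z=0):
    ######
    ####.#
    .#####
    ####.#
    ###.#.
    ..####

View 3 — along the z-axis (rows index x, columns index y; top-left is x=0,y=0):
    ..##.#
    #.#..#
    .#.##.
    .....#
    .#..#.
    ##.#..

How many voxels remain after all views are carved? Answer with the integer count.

|visual hull| = 55

start: 6×6×6 = 216 voxels
  1. axis=0 (YZ plane), |mask|=28  ⇒  voxels=168
  2. axis=1 (XZ plane), |mask|=29  ⇒  voxels=136
  3. axis=2 (XY plane), |mask|=15  ⇒  voxels=55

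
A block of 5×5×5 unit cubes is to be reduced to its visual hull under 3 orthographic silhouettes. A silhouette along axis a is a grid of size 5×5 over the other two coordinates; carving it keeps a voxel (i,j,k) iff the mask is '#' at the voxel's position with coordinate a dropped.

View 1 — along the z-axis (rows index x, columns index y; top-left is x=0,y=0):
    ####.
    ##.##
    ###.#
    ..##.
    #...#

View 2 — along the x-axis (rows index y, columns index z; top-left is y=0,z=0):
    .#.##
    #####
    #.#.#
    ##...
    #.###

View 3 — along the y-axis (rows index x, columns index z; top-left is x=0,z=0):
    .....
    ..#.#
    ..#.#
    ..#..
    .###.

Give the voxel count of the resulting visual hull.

start: 5×5×5 = 125 voxels
  1. axis=2 (XY plane), |mask|=16  ⇒  voxels=80
  2. axis=0 (YZ plane), |mask|=17  ⇒  voxels=54
  3. axis=1 (XZ plane), |mask|=8  ⇒  voxels=17

remaining voxels: 17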